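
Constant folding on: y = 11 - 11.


11 - 11 = 0 at compile time
Optimized: y = 0


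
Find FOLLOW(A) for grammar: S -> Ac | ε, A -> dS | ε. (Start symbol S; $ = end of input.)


$ ∈ FOLLOW(S). For each A -> αBβ: add FIRST(β)\{ε} to FOLLOW(B); if β nullable, add FOLLOW(A).
FOLLOW(A) = {c}


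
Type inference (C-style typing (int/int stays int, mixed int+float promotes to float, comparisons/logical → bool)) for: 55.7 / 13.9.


Operand types: float / float
Rule: mixed int/float promotes to float; int/int stays int
Result type: float


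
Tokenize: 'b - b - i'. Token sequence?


Scan left to right, longest-match per lexeme
Tokens: ID(b), OP(-), ID(b), OP(-), ID(i)


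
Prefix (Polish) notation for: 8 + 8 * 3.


'*' binds tighter: tree is (+ 8 (* 8 3))
Prefix: + 8 * 8 3


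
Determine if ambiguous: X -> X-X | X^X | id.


'id-id^id' has two parse trees (no precedence encoded between - and ^)
Ambiguous


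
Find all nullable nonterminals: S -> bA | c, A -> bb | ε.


A nonterminal is nullable iff some alternative derives ε (directly, or every symbol in it is nullable)
Nullable: {A}


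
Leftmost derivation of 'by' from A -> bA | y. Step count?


Derivation: A => bA => by
Steps: 2


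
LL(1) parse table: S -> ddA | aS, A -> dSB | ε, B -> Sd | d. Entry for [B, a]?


For [B, a]: 'a' ∈ FIRST(Sd)
Entry: B -> Sd


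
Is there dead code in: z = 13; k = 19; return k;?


z is assigned but never read
Dead: 'z = 13'


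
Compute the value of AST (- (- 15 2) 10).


Evaluate inner: (- 15 2) = 13
Evaluate root: (- 13 10) = 3
Result: 3


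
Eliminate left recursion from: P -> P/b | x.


Left-recursive alternatives: P/b; non-recursive: x
Introduce P': P -> xP', P' -> /bP' | ε


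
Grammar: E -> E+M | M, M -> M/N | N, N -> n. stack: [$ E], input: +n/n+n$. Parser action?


shift '+' to continue E -> E+M
Action: shift


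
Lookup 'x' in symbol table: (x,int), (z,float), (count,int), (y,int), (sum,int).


Lookup 'x' → type int


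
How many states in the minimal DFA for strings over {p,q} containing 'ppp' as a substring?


KMP-style automaton: 3 progress states + 1 absorbing accept = 4
Minimal DFA: 4 states


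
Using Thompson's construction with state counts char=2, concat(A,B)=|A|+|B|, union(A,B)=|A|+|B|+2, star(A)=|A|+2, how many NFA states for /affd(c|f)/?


Syntax tree has 6 char leaf(s), 1 union(s), 0 star(s)
chars contribute 6×2 = 12; each union adds +2; each star adds +2
Total: 12 + 2 + 0 = 14 states


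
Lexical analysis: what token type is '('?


Pattern: delimiter/punctuation
Type: PUNCTUATION


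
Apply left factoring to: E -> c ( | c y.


Common prefix: 'c'
Factored: E -> c E', E' -> ( | y


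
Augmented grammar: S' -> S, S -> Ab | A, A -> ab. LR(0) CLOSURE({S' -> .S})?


Start: S' -> .S
For each item with dot before a nonterminal B, add B -> .γ for every B-production
Closure: [S' -> .S, S -> .Ab, S -> .A, A -> .ab]


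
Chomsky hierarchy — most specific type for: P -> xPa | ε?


Single nonterminal LHS, but x^n a^n is not regular
Classification: Type 2 (Context-Free)


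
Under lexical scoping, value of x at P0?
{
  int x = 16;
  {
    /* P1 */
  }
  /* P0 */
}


x declared in the same block as P0
x = 16


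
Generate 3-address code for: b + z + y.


Break into single-operator statements:
t1 = b + z
t2 = t1 + y


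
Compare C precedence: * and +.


'*' is multiplicative (level 10); '+' is additive (level 9)
Higher level binds tighter
'*' has higher precedence than '+'


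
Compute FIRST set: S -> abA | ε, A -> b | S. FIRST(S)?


Per alternative of S: FIRST(abA) = {a}; FIRST(ε) = {ε}
FIRST(S) = {a, ε}


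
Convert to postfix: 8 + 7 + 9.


Left to right (same or higher precedence on left)
Postfix: 8 7 + 9 +


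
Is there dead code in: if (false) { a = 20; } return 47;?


condition is constant false, so the whole block is unreachable
Dead: 'if (false) { a = 20; }'


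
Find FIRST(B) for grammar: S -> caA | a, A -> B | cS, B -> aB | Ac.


Per alternative of B: FIRST(aB) = {a}; FIRST(Ac) = {a, c}
FIRST(B) = {a, c}


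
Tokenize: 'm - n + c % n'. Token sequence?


Scan left to right, longest-match per lexeme
Tokens: ID(m), OP(-), ID(n), OP(+), ID(c), OP(%), ID(n)


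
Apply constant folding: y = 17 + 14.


17 + 14 = 31 at compile time
Optimized: y = 31


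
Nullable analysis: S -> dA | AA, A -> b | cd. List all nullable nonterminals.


A nonterminal is nullable iff some alternative derives ε (directly, or every symbol in it is nullable)
Nullable: {}


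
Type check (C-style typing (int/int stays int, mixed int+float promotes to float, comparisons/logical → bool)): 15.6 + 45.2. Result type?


Operand types: float + float
Rule: mixed int/float promotes to float; int/int stays int
Result type: float


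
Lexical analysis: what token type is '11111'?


Pattern: digits only
Type: INTEGER_LITERAL


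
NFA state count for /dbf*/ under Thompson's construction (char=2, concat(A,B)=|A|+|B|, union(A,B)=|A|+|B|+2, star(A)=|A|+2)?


Syntax tree has 3 char leaf(s), 0 union(s), 1 star(s)
chars contribute 3×2 = 6; each union adds +2; each star adds +2
Total: 6 + 0 + 2 = 8 states


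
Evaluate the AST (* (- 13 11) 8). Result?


Evaluate inner: (- 13 11) = 2
Evaluate root: (* 2 8) = 16
Result: 16


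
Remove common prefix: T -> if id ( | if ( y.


Common prefix: 'if'
Factored: T -> if T', T' -> id ( | ( y


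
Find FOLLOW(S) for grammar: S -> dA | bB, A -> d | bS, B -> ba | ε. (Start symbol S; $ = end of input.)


$ ∈ FOLLOW(S). For each A -> αBβ: add FIRST(β)\{ε} to FOLLOW(B); if β nullable, add FOLLOW(A).
FOLLOW(S) = {$}


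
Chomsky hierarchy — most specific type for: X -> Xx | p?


Left-linear: every RHS is a terminal or one nonterminal followed by a terminal
Classification: Type 3 (Regular)


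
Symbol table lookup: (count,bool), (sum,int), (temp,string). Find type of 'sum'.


Lookup 'sum' → type int


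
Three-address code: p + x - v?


Break into single-operator statements:
t1 = p + x
t2 = t1 - v


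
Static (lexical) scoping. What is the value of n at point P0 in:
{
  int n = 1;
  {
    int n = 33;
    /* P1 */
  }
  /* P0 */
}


n declared in the same block as P0
n = 1


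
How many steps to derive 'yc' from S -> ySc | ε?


Derivation: S => ySc => yc
Steps: 2


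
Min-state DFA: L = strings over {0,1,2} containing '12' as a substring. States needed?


KMP-style automaton: 2 progress states + 1 absorbing accept = 3
Minimal DFA: 3 states


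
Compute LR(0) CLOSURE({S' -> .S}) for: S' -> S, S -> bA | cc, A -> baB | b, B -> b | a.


Start: S' -> .S
For each item with dot before a nonterminal B, add B -> .γ for every B-production
Closure: [S' -> .S, S -> .bA, S -> .cc]


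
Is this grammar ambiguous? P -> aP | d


right-linear, alternatives start with distinct terminals 'a' vs 'd': unique leftmost derivation
Unambiguous


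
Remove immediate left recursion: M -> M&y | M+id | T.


Left-recursive alternatives: M&y, M+id; non-recursive: T
Introduce M': M -> TM', M' -> &yM' | +idM' | ε


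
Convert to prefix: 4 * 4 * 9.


left-to-right (same/higher precedence on left): tree is (* (* 4 4) 9)
Prefix: * * 4 4 9


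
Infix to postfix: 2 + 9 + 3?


Left to right (same or higher precedence on left)
Postfix: 2 9 + 3 +


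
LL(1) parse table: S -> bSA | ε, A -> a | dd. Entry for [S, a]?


For [S, a]: ε is nullable and 'a' ∈ FOLLOW(S)
Entry: S -> ε


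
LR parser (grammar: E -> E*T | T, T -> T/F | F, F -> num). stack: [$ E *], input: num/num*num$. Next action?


no handle ('E*' is not any RHS); shift 'num'
Action: shift


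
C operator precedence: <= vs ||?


'<=' is relational (level 7); '||' is logical OR (level 1)
Higher level binds tighter
'<=' has higher precedence than '||'


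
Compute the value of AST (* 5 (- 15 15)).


Evaluate inner: (- 15 15) = 0
Evaluate root: (* 5 0) = 0
Result: 0


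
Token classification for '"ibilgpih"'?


Pattern: double-quoted sequence
Type: STRING_LITERAL


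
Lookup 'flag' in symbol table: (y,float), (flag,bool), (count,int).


Lookup 'flag' → type bool


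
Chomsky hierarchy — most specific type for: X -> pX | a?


Right-linear: every RHS is a terminal or a terminal followed by one nonterminal
Classification: Type 3 (Regular)


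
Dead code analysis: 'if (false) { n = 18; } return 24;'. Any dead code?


condition is constant false, so the whole block is unreachable
Dead: 'if (false) { n = 18; }'


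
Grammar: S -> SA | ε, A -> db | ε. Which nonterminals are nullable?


A nonterminal is nullable iff some alternative derives ε (directly, or every symbol in it is nullable)
Nullable: {A, S}


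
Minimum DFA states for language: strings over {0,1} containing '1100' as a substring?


KMP-style automaton: 4 progress states + 1 absorbing accept = 5
Minimal DFA: 5 states


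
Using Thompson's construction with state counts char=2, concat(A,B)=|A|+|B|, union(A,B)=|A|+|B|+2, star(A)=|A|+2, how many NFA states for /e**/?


Syntax tree has 1 char leaf(s), 0 union(s), 2 star(s)
chars contribute 1×2 = 2; each union adds +2; each star adds +2
Total: 2 + 0 + 4 = 6 states


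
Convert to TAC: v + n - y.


Break into single-operator statements:
t1 = v + n
t2 = t1 - y


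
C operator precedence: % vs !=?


'%' is multiplicative (level 10); '!=' is equality (level 6)
Higher level binds tighter
'%' has higher precedence than '!='


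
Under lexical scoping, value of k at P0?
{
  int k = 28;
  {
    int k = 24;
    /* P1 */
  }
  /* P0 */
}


k declared in the same block as P0
k = 28


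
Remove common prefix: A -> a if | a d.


Common prefix: 'a'
Factored: A -> a A', A' -> if | d


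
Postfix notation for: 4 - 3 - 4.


Left to right (same or higher precedence on left)
Postfix: 4 3 - 4 -


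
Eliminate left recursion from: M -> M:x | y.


Left-recursive alternatives: M:x; non-recursive: y
Introduce M': M -> yM', M' -> :xM' | ε


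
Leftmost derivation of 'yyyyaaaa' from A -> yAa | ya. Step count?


Derivation: A => yAa => yyAaa => yyyAaaa => yyyyaaaa
Steps: 4


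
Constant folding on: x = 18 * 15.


18 * 15 = 270 at compile time
Optimized: x = 270


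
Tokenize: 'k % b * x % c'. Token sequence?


Scan left to right, longest-match per lexeme
Tokens: ID(k), OP(%), ID(b), OP(*), ID(x), OP(%), ID(c)


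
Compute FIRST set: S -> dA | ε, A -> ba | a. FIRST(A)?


Per alternative of A: FIRST(ba) = {b}; FIRST(a) = {a}
FIRST(A) = {a, b}


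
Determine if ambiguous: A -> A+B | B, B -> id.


precedence layered via separate nonterminal B: deterministic
Unambiguous


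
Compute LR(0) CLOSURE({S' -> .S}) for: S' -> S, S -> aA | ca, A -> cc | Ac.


Start: S' -> .S
For each item with dot before a nonterminal B, add B -> .γ for every B-production
Closure: [S' -> .S, S -> .aA, S -> .ca]


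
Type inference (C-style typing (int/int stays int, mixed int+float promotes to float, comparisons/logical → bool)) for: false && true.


Operand types: bool && bool
Rule: logical operators take bool operands and yield bool
Result type: bool


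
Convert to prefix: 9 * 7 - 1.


left-to-right (same/higher precedence on left): tree is (- (* 9 7) 1)
Prefix: - * 9 7 1


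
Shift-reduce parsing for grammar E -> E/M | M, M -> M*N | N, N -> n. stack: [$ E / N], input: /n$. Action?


'N' (not preceded by M*) is the handle for M -> N
Action: reduce (M -> N)


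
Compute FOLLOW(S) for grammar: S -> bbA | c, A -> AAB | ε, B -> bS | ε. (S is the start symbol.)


$ ∈ FOLLOW(S). For each A -> αBβ: add FIRST(β)\{ε} to FOLLOW(B); if β nullable, add FOLLOW(A).
FOLLOW(S) = {$, b}


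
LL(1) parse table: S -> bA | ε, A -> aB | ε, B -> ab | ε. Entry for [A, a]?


For [A, a]: 'a' ∈ FIRST(aB)
Entry: A -> aB


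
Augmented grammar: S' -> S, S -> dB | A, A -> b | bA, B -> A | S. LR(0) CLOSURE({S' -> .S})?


Start: S' -> .S
For each item with dot before a nonterminal B, add B -> .γ for every B-production
Closure: [S' -> .S, S -> .dB, S -> .A, A -> .b, A -> .bA]


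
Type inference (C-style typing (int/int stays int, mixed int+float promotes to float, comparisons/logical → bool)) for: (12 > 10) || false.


Operand types: bool || bool
Rule: logical operators take bool operands and yield bool
Result type: bool


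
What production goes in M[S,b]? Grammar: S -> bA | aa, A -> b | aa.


For [S, b]: 'b' ∈ FIRST(bA)
Entry: S -> bA


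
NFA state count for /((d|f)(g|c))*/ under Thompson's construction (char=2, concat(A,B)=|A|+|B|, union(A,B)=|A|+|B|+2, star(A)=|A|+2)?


Syntax tree has 4 char leaf(s), 2 union(s), 1 star(s)
chars contribute 4×2 = 8; each union adds +2; each star adds +2
Total: 8 + 4 + 2 = 14 states


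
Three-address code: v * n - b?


Break into single-operator statements:
t1 = v * n
t2 = t1 - b


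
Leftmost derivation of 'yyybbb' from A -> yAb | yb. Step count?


Derivation: A => yAb => yyAbb => yyybbb
Steps: 3


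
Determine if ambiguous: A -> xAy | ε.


balanced x^n…y^n: each string has a unique parse
Unambiguous


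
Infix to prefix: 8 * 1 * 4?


left-to-right (same/higher precedence on left): tree is (* (* 8 1) 4)
Prefix: * * 8 1 4


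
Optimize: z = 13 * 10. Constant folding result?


13 * 10 = 130 at compile time
Optimized: z = 130


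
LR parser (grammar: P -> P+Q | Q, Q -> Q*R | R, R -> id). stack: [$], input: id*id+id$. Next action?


no handle on stack; shift 'id'
Action: shift


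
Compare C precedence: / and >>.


'/' is multiplicative (level 10); '>>' is shift (level 8)
Higher level binds tighter
'/' has higher precedence than '>>'


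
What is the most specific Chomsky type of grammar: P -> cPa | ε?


Single nonterminal LHS, but c^n a^n is not regular
Classification: Type 2 (Context-Free)


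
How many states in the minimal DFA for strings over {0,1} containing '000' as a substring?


KMP-style automaton: 3 progress states + 1 absorbing accept = 4
Minimal DFA: 4 states


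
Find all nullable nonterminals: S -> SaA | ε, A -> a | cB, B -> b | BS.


A nonterminal is nullable iff some alternative derives ε (directly, or every symbol in it is nullable)
Nullable: {S}


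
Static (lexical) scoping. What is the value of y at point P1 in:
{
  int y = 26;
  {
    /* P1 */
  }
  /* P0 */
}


P1's block does not declare y; resolves to the enclosing declaration at depth 0
y = 26


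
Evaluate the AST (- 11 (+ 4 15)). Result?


Evaluate inner: (+ 4 15) = 19
Evaluate root: (- 11 19) = -8
Result: -8


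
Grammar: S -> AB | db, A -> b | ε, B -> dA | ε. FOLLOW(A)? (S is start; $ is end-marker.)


$ ∈ FOLLOW(S). For each A -> αBβ: add FIRST(β)\{ε} to FOLLOW(B); if β nullable, add FOLLOW(A).
FOLLOW(A) = {$, d}


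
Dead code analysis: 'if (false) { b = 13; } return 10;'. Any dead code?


condition is constant false, so the whole block is unreachable
Dead: 'if (false) { b = 13; }'


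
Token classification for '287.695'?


Pattern: digits with a decimal point
Type: FLOAT_LITERAL


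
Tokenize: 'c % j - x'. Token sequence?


Scan left to right, longest-match per lexeme
Tokens: ID(c), OP(%), ID(j), OP(-), ID(x)


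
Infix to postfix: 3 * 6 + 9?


Left to right (same or higher precedence on left)
Postfix: 3 6 * 9 +


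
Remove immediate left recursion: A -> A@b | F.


Left-recursive alternatives: A@b; non-recursive: F
Introduce A': A -> FA', A' -> @bA' | ε


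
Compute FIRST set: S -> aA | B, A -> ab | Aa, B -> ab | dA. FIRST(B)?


Per alternative of B: FIRST(ab) = {a}; FIRST(dA) = {d}
FIRST(B) = {a, d}


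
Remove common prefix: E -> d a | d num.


Common prefix: 'd'
Factored: E -> d E', E' -> a | num


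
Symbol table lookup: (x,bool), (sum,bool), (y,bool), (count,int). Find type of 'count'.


Lookup 'count' → type int


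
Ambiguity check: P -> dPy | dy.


balanced d^n…y^n: each string has a unique parse
Unambiguous


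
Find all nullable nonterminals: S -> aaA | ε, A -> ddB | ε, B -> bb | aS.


A nonterminal is nullable iff some alternative derives ε (directly, or every symbol in it is nullable)
Nullable: {A, S}


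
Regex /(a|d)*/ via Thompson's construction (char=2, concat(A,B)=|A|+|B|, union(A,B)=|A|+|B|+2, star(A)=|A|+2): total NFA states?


Syntax tree has 2 char leaf(s), 1 union(s), 1 star(s)
chars contribute 2×2 = 4; each union adds +2; each star adds +2
Total: 4 + 2 + 2 = 8 states


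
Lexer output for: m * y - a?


Scan left to right, longest-match per lexeme
Tokens: ID(m), OP(*), ID(y), OP(-), ID(a)


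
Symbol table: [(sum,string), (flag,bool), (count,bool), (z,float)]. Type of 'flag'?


Lookup 'flag' → type bool


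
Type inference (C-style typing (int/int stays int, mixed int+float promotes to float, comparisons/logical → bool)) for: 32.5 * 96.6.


Operand types: float * float
Rule: mixed int/float promotes to float; int/int stays int
Result type: float


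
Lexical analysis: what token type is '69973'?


Pattern: digits only
Type: INTEGER_LITERAL


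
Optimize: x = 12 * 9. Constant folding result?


12 * 9 = 108 at compile time
Optimized: x = 108


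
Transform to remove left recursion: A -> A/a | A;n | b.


Left-recursive alternatives: A/a, A;n; non-recursive: b
Introduce A': A -> bA', A' -> /aA' | ;nA' | ε


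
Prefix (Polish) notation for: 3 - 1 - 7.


left-to-right (same/higher precedence on left): tree is (- (- 3 1) 7)
Prefix: - - 3 1 7


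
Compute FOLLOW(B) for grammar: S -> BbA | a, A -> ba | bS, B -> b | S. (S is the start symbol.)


$ ∈ FOLLOW(S). For each A -> αBβ: add FIRST(β)\{ε} to FOLLOW(B); if β nullable, add FOLLOW(A).
FOLLOW(B) = {b}


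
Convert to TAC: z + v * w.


Break into single-operator statements:
t1 = v * w
t2 = z + t1


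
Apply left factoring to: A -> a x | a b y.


Common prefix: 'a'
Factored: A -> a A', A' -> x | b y


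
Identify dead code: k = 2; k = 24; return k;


first assignment to k is overwritten before any read
Dead: 'k = 2'


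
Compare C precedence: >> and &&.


'>>' is shift (level 8); '&&' is logical AND (level 2)
Higher level binds tighter
'>>' has higher precedence than '&&'


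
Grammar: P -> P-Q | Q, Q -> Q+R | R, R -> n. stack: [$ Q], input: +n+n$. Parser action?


shift '+' to continue Q -> Q+R
Action: shift


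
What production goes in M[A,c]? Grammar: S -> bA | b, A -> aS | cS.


For [A, c]: 'c' ∈ FIRST(cS)
Entry: A -> cS


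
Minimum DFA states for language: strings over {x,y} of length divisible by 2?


Track length mod 2: states 0..1, accept at 0
Minimal DFA: 2 states


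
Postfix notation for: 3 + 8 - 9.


Left to right (same or higher precedence on left)
Postfix: 3 8 + 9 -


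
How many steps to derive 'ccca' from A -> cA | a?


Derivation: A => cA => ccA => cccA => ccca
Steps: 4


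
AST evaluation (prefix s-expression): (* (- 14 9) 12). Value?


Evaluate inner: (- 14 9) = 5
Evaluate root: (* 5 12) = 60
Result: 60


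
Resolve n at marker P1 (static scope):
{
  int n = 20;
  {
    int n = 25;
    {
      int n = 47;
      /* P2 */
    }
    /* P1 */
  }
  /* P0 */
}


n declared in the same block as P1
n = 25


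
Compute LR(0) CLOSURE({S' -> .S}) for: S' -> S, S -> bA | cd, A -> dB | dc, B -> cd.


Start: S' -> .S
For each item with dot before a nonterminal B, add B -> .γ for every B-production
Closure: [S' -> .S, S -> .bA, S -> .cd]


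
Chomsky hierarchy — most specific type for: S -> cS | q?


Right-linear: every RHS is a terminal or a terminal followed by one nonterminal
Classification: Type 3 (Regular)


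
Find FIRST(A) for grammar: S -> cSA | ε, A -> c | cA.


Per alternative of A: FIRST(c) = {c}; FIRST(cA) = {c}
FIRST(A) = {c}


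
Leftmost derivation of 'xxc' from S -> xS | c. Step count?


Derivation: S => xS => xxS => xxc
Steps: 3


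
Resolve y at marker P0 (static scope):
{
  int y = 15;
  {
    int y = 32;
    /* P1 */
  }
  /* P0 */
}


y declared in the same block as P0
y = 15


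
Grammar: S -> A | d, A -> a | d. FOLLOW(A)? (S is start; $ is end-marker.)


$ ∈ FOLLOW(S). For each A -> αBβ: add FIRST(β)\{ε} to FOLLOW(B); if β nullable, add FOLLOW(A).
FOLLOW(A) = {$}


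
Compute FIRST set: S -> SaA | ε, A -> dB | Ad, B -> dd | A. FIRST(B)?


Per alternative of B: FIRST(dd) = {d}; FIRST(A) = {d}
FIRST(B) = {d}


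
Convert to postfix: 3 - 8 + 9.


Left to right (same or higher precedence on left)
Postfix: 3 8 - 9 +


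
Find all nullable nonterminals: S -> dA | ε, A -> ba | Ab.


A nonterminal is nullable iff some alternative derives ε (directly, or every symbol in it is nullable)
Nullable: {S}


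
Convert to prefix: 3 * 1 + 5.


left-to-right (same/higher precedence on left): tree is (+ (* 3 1) 5)
Prefix: + * 3 1 5


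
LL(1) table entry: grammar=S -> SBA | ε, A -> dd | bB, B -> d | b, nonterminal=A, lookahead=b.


For [A, b]: 'b' ∈ FIRST(bB)
Entry: A -> bB


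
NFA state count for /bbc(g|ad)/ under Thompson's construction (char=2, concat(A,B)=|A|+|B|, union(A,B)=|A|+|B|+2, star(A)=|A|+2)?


Syntax tree has 6 char leaf(s), 1 union(s), 0 star(s)
chars contribute 6×2 = 12; each union adds +2; each star adds +2
Total: 12 + 2 + 0 = 14 states


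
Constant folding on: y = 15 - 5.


15 - 5 = 10 at compile time
Optimized: y = 10


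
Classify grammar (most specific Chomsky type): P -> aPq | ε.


Single nonterminal LHS, but a^n q^n is not regular
Classification: Type 2 (Context-Free)


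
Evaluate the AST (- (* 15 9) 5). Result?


Evaluate inner: (* 15 9) = 135
Evaluate root: (- 135 5) = 130
Result: 130


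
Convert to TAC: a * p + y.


Break into single-operator statements:
t1 = a * p
t2 = t1 + y


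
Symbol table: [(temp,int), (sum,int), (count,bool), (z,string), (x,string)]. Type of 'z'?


Lookup 'z' → type string


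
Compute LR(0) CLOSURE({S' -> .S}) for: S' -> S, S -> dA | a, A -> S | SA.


Start: S' -> .S
For each item with dot before a nonterminal B, add B -> .γ for every B-production
Closure: [S' -> .S, S -> .dA, S -> .a]


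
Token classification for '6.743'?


Pattern: digits with a decimal point
Type: FLOAT_LITERAL


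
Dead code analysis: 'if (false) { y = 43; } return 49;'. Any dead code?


condition is constant false, so the whole block is unreachable
Dead: 'if (false) { y = 43; }'


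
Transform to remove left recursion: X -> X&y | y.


Left-recursive alternatives: X&y; non-recursive: y
Introduce X': X -> yX', X' -> &yX' | ε


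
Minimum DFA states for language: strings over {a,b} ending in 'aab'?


Track the longest suffix of input matching a prefix of 'aab': 4 classes (prefixes of length 0..3)
Minimal DFA: 4 states


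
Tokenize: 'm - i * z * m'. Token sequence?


Scan left to right, longest-match per lexeme
Tokens: ID(m), OP(-), ID(i), OP(*), ID(z), OP(*), ID(m)


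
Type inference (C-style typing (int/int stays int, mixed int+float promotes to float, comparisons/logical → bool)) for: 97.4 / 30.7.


Operand types: float / float
Rule: mixed int/float promotes to float; int/int stays int
Result type: float


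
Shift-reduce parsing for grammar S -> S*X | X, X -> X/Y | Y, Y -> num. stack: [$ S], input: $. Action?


start symbol S on stack, input exhausted
Action: accept


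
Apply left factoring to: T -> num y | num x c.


Common prefix: 'num'
Factored: T -> num T', T' -> y | x c


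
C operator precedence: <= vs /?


'/' is multiplicative (level 10); '<=' is relational (level 7)
Higher level binds tighter
'/' has higher precedence than '<='


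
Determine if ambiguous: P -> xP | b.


right-linear, alternatives start with distinct terminals 'x' vs 'b': unique leftmost derivation
Unambiguous


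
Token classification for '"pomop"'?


Pattern: double-quoted sequence
Type: STRING_LITERAL


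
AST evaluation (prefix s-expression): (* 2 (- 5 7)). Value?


Evaluate inner: (- 5 7) = -2
Evaluate root: (* 2 -2) = -4
Result: -4


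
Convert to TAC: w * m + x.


Break into single-operator statements:
t1 = w * m
t2 = t1 + x


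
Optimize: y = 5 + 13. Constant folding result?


5 + 13 = 18 at compile time
Optimized: y = 18


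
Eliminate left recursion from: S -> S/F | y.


Left-recursive alternatives: S/F; non-recursive: y
Introduce S': S -> yS', S' -> /FS' | ε


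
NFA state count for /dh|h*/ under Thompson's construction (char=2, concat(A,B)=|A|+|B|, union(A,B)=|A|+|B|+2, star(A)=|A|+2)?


Syntax tree has 3 char leaf(s), 1 union(s), 1 star(s)
chars contribute 3×2 = 6; each union adds +2; each star adds +2
Total: 6 + 2 + 2 = 10 states


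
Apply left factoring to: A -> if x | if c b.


Common prefix: 'if'
Factored: A -> if A', A' -> x | c b


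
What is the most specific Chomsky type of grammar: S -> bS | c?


Right-linear: every RHS is a terminal or a terminal followed by one nonterminal
Classification: Type 3 (Regular)


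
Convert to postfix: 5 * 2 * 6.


Left to right (same or higher precedence on left)
Postfix: 5 2 * 6 *


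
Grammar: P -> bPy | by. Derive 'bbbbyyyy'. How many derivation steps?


Derivation: P => bPy => bbPyy => bbbPyyy => bbbbyyyy
Steps: 4


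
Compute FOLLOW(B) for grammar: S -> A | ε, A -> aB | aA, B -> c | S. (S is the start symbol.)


$ ∈ FOLLOW(S). For each A -> αBβ: add FIRST(β)\{ε} to FOLLOW(B); if β nullable, add FOLLOW(A).
FOLLOW(B) = {$}


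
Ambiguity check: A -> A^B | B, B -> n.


precedence layered via separate nonterminal B: deterministic
Unambiguous


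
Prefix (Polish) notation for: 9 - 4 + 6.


left-to-right (same/higher precedence on left): tree is (+ (- 9 4) 6)
Prefix: + - 9 4 6


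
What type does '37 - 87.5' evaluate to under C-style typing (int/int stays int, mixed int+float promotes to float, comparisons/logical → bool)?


Operand types: int - float
Rule: mixed int/float promotes to float; int/int stays int
Result type: float


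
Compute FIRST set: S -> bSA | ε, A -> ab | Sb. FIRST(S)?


Per alternative of S: FIRST(bSA) = {b}; FIRST(ε) = {ε}
FIRST(S) = {b, ε}


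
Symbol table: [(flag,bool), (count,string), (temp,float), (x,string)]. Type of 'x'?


Lookup 'x' → type string


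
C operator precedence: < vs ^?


'<' is relational (level 7); '^' is bitwise XOR (level 4)
Higher level binds tighter
'<' has higher precedence than '^'


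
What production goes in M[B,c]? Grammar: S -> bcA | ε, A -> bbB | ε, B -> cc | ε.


For [B, c]: 'c' ∈ FIRST(cc)
Entry: B -> cc


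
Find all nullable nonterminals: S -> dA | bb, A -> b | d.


A nonterminal is nullable iff some alternative derives ε (directly, or every symbol in it is nullable)
Nullable: {}


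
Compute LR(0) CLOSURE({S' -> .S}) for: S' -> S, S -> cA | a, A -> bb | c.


Start: S' -> .S
For each item with dot before a nonterminal B, add B -> .γ for every B-production
Closure: [S' -> .S, S -> .cA, S -> .a]


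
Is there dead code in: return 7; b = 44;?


statement follows a return and is unreachable
Dead: 'b = 44'


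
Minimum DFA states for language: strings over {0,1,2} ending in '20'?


Track the longest suffix of input matching a prefix of '20': 3 classes (prefixes of length 0..2)
Minimal DFA: 3 states


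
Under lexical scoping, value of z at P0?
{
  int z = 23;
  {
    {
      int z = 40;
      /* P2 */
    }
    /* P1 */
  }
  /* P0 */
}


z declared in the same block as P0
z = 23


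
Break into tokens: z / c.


Scan left to right, longest-match per lexeme
Tokens: ID(z), OP(/), ID(c)


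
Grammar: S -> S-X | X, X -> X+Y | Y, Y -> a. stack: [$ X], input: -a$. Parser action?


lookahead ∉ {+} so X won't extend; reduce S -> X
Action: reduce (S -> X)


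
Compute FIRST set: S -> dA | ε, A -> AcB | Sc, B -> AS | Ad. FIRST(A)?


Per alternative of A: FIRST(AcB) = {c, d}; FIRST(Sc) = {c, d}
FIRST(A) = {c, d}


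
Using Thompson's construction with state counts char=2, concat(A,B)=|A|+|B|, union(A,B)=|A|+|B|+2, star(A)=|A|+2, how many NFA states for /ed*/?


Syntax tree has 2 char leaf(s), 0 union(s), 1 star(s)
chars contribute 2×2 = 4; each union adds +2; each star adds +2
Total: 4 + 0 + 2 = 6 states


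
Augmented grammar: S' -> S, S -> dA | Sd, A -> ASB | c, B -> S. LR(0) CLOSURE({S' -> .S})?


Start: S' -> .S
For each item with dot before a nonterminal B, add B -> .γ for every B-production
Closure: [S' -> .S, S -> .dA, S -> .Sd]


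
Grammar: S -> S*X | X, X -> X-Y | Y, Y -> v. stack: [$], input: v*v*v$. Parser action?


no handle on stack; shift 'v'
Action: shift


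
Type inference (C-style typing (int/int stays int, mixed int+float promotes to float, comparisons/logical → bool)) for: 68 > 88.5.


Operand types: int > float
Rule: comparison yields bool
Result type: bool


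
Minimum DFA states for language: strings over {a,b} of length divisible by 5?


Track length mod 5: states 0..4, accept at 0
Minimal DFA: 5 states


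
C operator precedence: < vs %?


'%' is multiplicative (level 10); '<' is relational (level 7)
Higher level binds tighter
'%' has higher precedence than '<'


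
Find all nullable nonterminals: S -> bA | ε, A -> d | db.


A nonterminal is nullable iff some alternative derives ε (directly, or every symbol in it is nullable)
Nullable: {S}


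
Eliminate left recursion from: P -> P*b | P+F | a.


Left-recursive alternatives: P*b, P+F; non-recursive: a
Introduce P': P -> aP', P' -> *bP' | +FP' | ε


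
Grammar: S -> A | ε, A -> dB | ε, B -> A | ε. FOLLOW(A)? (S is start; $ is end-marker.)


$ ∈ FOLLOW(S). For each A -> αBβ: add FIRST(β)\{ε} to FOLLOW(B); if β nullable, add FOLLOW(A).
FOLLOW(A) = {$}


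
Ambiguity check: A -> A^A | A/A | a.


'a^a/a' has two parse trees (no precedence encoded between ^ and /)
Ambiguous


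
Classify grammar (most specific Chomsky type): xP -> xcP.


LHS has context (more than one symbol) and |LHS| ≤ |RHS|
Classification: Type 1 (Context-Sensitive)


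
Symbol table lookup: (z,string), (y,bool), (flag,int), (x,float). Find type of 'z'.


Lookup 'z' → type string


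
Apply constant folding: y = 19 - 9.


19 - 9 = 10 at compile time
Optimized: y = 10


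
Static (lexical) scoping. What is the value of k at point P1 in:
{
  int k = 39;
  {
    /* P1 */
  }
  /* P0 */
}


P1's block does not declare k; resolves to the enclosing declaration at depth 0
k = 39


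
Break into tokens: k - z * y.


Scan left to right, longest-match per lexeme
Tokens: ID(k), OP(-), ID(z), OP(*), ID(y)


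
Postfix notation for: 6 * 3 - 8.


Left to right (same or higher precedence on left)
Postfix: 6 3 * 8 -


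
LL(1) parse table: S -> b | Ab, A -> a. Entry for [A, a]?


For [A, a]: 'a' ∈ FIRST(a)
Entry: A -> a


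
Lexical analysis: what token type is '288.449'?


Pattern: digits with a decimal point
Type: FLOAT_LITERAL


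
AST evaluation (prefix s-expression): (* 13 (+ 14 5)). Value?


Evaluate inner: (+ 14 5) = 19
Evaluate root: (* 13 19) = 247
Result: 247


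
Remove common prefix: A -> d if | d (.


Common prefix: 'd'
Factored: A -> d A', A' -> if | (


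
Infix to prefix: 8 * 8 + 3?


left-to-right (same/higher precedence on left): tree is (+ (* 8 8) 3)
Prefix: + * 8 8 3


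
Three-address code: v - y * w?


Break into single-operator statements:
t1 = y * w
t2 = v - t1


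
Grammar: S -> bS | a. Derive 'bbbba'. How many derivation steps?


Derivation: S => bS => bbS => bbbS => bbbbS => bbbba
Steps: 5


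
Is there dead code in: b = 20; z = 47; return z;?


b is assigned but never read
Dead: 'b = 20'


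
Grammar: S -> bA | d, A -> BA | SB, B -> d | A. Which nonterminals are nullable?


A nonterminal is nullable iff some alternative derives ε (directly, or every symbol in it is nullable)
Nullable: {}


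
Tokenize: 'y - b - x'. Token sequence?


Scan left to right, longest-match per lexeme
Tokens: ID(y), OP(-), ID(b), OP(-), ID(x)


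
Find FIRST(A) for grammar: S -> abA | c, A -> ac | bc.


Per alternative of A: FIRST(ac) = {a}; FIRST(bc) = {b}
FIRST(A) = {a, b}


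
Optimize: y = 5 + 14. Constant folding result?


5 + 14 = 19 at compile time
Optimized: y = 19


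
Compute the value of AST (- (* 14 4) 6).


Evaluate inner: (* 14 4) = 56
Evaluate root: (- 56 6) = 50
Result: 50


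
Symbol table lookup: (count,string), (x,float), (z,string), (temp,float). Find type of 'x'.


Lookup 'x' → type float


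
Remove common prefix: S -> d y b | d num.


Common prefix: 'd'
Factored: S -> d S', S' -> y b | num


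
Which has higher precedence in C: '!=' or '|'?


'!=' is equality (level 6); '|' is bitwise OR (level 3)
Higher level binds tighter
'!=' has higher precedence than '|'


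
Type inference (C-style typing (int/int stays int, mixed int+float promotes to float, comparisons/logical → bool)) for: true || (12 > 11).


Operand types: bool || bool
Rule: logical operators take bool operands and yield bool
Result type: bool


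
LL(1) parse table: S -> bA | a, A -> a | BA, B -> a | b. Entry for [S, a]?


For [S, a]: 'a' ∈ FIRST(a)
Entry: S -> a


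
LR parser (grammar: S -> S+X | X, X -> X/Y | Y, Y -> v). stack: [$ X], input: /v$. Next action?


shift '/' to continue X -> X/Y
Action: shift


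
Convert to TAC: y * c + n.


Break into single-operator statements:
t1 = y * c
t2 = t1 + n


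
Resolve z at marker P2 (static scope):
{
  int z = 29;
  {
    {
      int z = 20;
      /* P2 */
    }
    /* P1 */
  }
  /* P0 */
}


z declared in the same block as P2
z = 20


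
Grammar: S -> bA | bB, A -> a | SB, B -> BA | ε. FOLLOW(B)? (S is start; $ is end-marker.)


$ ∈ FOLLOW(S). For each A -> αBβ: add FIRST(β)\{ε} to FOLLOW(B); if β nullable, add FOLLOW(A).
FOLLOW(B) = {$, a, b}


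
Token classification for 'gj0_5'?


Pattern: letter/underscore followed by alphanumerics, not a keyword
Type: IDENTIFIER


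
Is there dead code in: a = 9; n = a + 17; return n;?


a is read by n's definition; n is returned
No dead code


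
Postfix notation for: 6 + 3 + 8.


Left to right (same or higher precedence on left)
Postfix: 6 3 + 8 +


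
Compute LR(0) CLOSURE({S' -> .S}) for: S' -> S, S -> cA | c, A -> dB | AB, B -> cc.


Start: S' -> .S
For each item with dot before a nonterminal B, add B -> .γ for every B-production
Closure: [S' -> .S, S -> .cA, S -> .c]


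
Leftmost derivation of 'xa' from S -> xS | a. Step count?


Derivation: S => xS => xa
Steps: 2


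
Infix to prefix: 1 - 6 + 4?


left-to-right (same/higher precedence on left): tree is (+ (- 1 6) 4)
Prefix: + - 1 6 4


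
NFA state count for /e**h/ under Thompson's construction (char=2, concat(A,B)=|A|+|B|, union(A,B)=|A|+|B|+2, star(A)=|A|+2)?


Syntax tree has 2 char leaf(s), 0 union(s), 2 star(s)
chars contribute 2×2 = 4; each union adds +2; each star adds +2
Total: 4 + 0 + 4 = 8 states


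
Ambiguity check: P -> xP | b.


right-linear, alternatives start with distinct terminals 'x' vs 'b': unique leftmost derivation
Unambiguous


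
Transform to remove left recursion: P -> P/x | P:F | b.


Left-recursive alternatives: P/x, P:F; non-recursive: b
Introduce P': P -> bP', P' -> /xP' | :FP' | ε


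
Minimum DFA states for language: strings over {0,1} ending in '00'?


Track the longest suffix of input matching a prefix of '00': 3 classes (prefixes of length 0..2)
Minimal DFA: 3 states


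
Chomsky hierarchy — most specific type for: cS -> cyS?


LHS has context (more than one symbol) and |LHS| ≤ |RHS|
Classification: Type 1 (Context-Sensitive)


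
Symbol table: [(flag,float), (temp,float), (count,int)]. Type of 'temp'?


Lookup 'temp' → type float


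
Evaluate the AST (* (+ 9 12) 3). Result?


Evaluate inner: (+ 9 12) = 21
Evaluate root: (* 21 3) = 63
Result: 63


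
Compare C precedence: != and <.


'<' is relational (level 7); '!=' is equality (level 6)
Higher level binds tighter
'<' has higher precedence than '!='


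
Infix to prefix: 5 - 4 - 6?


left-to-right (same/higher precedence on left): tree is (- (- 5 4) 6)
Prefix: - - 5 4 6


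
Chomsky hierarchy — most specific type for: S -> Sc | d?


Left-linear: every RHS is a terminal or one nonterminal followed by a terminal
Classification: Type 3 (Regular)


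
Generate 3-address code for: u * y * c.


Break into single-operator statements:
t1 = u * y
t2 = t1 * c


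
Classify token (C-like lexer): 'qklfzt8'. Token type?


Pattern: letter/underscore followed by alphanumerics, not a keyword
Type: IDENTIFIER


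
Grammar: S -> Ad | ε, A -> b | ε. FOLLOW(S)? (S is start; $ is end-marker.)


$ ∈ FOLLOW(S). For each A -> αBβ: add FIRST(β)\{ε} to FOLLOW(B); if β nullable, add FOLLOW(A).
FOLLOW(S) = {$}


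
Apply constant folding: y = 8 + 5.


8 + 5 = 13 at compile time
Optimized: y = 13


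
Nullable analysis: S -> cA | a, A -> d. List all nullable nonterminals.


A nonterminal is nullable iff some alternative derives ε (directly, or every symbol in it is nullable)
Nullable: {}


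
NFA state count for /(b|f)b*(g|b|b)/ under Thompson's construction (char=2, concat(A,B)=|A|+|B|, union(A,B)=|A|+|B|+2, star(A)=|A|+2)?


Syntax tree has 6 char leaf(s), 3 union(s), 1 star(s)
chars contribute 6×2 = 12; each union adds +2; each star adds +2
Total: 12 + 6 + 2 = 20 states


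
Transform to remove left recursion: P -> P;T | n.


Left-recursive alternatives: P;T; non-recursive: n
Introduce P': P -> nP', P' -> ;TP' | ε


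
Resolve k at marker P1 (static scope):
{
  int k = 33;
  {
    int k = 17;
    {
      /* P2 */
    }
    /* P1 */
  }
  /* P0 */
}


k declared in the same block as P1
k = 17


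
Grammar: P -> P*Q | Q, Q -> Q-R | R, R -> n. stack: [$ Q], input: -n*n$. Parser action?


shift '-' to continue Q -> Q-R
Action: shift


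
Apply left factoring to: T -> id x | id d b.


Common prefix: 'id'
Factored: T -> id T', T' -> x | d b


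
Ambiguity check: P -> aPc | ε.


balanced a^n…c^n: each string has a unique parse
Unambiguous


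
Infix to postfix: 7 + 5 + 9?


Left to right (same or higher precedence on left)
Postfix: 7 5 + 9 +


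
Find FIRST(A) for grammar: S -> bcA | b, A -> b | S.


Per alternative of A: FIRST(b) = {b}; FIRST(S) = {b}
FIRST(A) = {b}


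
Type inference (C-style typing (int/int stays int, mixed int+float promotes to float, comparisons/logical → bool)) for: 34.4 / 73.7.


Operand types: float / float
Rule: mixed int/float promotes to float; int/int stays int
Result type: float


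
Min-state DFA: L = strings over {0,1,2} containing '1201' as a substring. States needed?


KMP-style automaton: 4 progress states + 1 absorbing accept = 5
Minimal DFA: 5 states


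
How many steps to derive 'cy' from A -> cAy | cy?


Derivation: A => cy
Steps: 1


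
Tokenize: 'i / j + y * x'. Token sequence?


Scan left to right, longest-match per lexeme
Tokens: ID(i), OP(/), ID(j), OP(+), ID(y), OP(*), ID(x)
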